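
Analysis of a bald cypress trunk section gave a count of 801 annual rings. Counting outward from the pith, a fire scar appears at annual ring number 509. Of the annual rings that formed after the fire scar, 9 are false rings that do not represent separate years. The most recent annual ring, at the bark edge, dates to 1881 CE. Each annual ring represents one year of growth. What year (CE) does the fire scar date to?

1598 CE

801 − 509 = 292 annual rings lie beyond the fire scar toward the bark edge.
Removing the 9 false annual rings leaves 292 − 9 = 283 true annual rings beyond the fire scar.
Counting back 283 years from 1881 CE places the fire scar in 1881 − 283 = 1598 CE.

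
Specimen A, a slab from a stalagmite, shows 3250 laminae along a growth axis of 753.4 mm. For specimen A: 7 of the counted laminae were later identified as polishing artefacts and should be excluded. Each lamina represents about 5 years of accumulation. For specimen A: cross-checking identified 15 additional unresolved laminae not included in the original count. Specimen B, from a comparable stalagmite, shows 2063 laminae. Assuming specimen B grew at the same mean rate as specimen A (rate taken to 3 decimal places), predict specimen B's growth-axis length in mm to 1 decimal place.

Specimen A: adjusted count: 3250 − 7 + 15 = 3258 laminae.
Specimen A: at 5 years per lamina, 3258 × 5 = 16290 years.
A: Extension rate ≈ 753.4 / 16290 = 0.046 mm per year.
Specimen B: 2063 laminae at 5 years each span 2063 × 5 = 10315 years. Length of B = 0.046 × 10315 = 474.5 mm.

474.5 mm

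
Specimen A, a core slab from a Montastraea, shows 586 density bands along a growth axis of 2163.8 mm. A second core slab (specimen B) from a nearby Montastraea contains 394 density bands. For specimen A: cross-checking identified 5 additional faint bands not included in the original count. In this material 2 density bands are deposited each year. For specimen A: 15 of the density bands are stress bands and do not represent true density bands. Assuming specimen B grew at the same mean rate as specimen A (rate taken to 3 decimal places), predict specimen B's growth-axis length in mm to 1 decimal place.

1480.1 mm

Specimen A: true density band count = 586 − 15 + 5 = 576.
Specimen A: dividing by 2 density bands per year: 576 / 2 = 288 years.
A: Mean rate = 2163.8 mm / 288 years ≈ 7.513 mm per year.
Specimen B: with 2 density bands per year, 394 / 2 = 197 years. B's length ≈ 7.513 × 197 = 1480.1 mm.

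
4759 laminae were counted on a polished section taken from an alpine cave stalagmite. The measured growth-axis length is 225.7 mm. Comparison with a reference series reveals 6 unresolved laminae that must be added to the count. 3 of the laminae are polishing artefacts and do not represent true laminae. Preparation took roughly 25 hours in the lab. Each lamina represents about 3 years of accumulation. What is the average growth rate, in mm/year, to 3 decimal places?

0.016 mm/year

True lamina count = 4759 − 3 + 6 = 4762.
4762 laminae at 3 years each span 4762 × 3 = 14286 years.
225.7 mm over 14286 years gives 225.7 / 14286 ≈ 0.016 mm/year.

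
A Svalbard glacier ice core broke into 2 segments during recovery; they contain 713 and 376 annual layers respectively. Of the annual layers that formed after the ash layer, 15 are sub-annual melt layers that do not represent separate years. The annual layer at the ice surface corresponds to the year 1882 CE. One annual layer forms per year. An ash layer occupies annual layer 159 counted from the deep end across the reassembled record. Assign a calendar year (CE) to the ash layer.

Total annual layers = 713 + 376 = 1089.
Between annual layer 159 and the ice surface there are 1089 − 159 = 930 annual layers.
Removing the 15 false annual layers leaves 930 − 15 = 915 true annual layers beyond the ash layer.
The annual layer at the ice surface is 1882 CE, so the ash layer dates to 1882 − 915 = 967 CE.

967 CE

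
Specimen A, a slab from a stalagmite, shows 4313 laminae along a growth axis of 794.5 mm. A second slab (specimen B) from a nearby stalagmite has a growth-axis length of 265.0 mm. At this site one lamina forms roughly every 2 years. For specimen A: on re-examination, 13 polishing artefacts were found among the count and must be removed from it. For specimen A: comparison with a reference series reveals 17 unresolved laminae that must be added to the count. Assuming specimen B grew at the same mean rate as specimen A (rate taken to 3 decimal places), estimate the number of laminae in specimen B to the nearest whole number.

Specimen A: true lamina count = 4313 − 13 + 17 = 4317.
Specimen A: at 2 years per lamina, 4317 × 2 = 8634 years.
A: Mean rate = 794.5 mm / 8634 years ≈ 0.092 mm per year.
For B, 265.0 / 0.092 = 2880.43 years; at 2 years per lamina that is 2880.43 / 2 ≈ 1440 laminae.

1440 laminae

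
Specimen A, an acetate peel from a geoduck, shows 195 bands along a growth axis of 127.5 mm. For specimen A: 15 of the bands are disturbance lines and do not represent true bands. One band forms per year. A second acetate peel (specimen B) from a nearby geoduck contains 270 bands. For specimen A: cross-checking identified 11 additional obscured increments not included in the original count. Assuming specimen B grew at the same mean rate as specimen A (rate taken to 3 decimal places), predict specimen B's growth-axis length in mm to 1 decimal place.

180.4 mm

Specimen A: after corrections the count is 195 − 15 + 11 = 191 bands.
A: 127.5 mm over 191 years gives 127.5 / 191 ≈ 0.668 mm per year.
Length of B = 0.668 × 270 = 180.4 mm.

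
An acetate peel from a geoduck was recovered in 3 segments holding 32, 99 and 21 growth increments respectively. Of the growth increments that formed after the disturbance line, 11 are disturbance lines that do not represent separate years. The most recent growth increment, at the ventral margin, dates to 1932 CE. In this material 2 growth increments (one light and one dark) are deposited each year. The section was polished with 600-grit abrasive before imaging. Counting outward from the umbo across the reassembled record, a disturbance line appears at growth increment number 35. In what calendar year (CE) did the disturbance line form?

1879 CE

Total growth increments = 32 + 99 + 21 = 152.
The disturbance line sits at growth increment 35 from the umbo, so 152 − 35 = 117 growth increments formed after it.
Removing the 11 false growth increments leaves 117 − 11 = 106 true growth increments beyond the disturbance line.
With 2 growth increments per year, 106 / 2 = 53 years.
The growth increment at the ventral margin is 1932 CE, so the disturbance line dates to 1932 − 53 = 1879 CE.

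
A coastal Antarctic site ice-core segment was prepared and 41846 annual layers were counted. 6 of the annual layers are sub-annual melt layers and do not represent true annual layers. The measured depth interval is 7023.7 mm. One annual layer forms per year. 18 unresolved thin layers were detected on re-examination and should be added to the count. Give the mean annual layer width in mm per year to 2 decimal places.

True annual layer count = 41846 − 6 + 18 = 41858.
Extension rate ≈ 7023.7 / 41858 = 0.17 mm per year.

0.17 mm per year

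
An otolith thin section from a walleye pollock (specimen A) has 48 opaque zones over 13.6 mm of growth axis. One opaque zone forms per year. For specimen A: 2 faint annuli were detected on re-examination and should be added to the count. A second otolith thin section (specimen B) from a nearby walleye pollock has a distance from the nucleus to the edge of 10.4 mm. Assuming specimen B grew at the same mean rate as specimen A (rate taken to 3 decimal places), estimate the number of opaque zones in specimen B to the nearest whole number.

Specimen A: true opaque zone count = 48 + 2 = 50.
A: 13.6 mm over 50 years gives 13.6 / 50 ≈ 0.272 mm/yr.
B spans 10.4 / 0.272 = 38.24 years ≈ 38 opaque zones.

38 opaque zones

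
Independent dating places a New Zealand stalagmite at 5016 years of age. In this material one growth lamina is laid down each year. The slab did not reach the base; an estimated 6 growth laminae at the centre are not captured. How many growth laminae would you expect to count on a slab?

5010 growth laminae

One growth lamina per year gives 5016 growth laminae over 5016 years.
Less the 6 uncaptured growth laminae: 5016 − 6 = 5010.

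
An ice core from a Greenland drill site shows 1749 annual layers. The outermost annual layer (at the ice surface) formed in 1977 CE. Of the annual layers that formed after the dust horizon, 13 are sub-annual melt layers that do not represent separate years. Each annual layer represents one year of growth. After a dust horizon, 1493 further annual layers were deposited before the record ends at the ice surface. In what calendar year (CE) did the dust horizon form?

1493 annual layers post-date the dust horizon.
Excluding 13 false annual layers: 1493 − 13 = 1480.
Counting back 1480 years from 1977 CE places the dust horizon in 1977 − 1480 = 497 CE.

497 CE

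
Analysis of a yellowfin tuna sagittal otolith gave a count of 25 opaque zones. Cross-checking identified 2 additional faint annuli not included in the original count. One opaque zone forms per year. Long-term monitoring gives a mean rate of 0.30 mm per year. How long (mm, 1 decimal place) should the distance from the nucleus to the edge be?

After corrections the count is 25 + 2 = 27 opaque zones.
Predicted length = 0.30 mm/year × 27 years = 8.1 mm.

8.1 mm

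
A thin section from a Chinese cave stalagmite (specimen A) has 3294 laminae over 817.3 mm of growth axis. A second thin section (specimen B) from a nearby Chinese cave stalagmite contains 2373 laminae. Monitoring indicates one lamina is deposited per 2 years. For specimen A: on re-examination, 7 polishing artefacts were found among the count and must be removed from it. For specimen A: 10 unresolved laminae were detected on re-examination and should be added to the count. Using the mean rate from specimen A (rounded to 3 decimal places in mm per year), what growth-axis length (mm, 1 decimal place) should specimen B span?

Specimen A: after corrections the count is 3294 − 7 + 10 = 3297 laminae.
Specimen A: at 2 years per lamina, 3297 × 2 = 6594 years.
A: Extension rate ≈ 817.3 / 6594 = 0.124 mm/yr.
Specimen B: 2373 laminae at 2 years each span 2373 × 2 = 4746 years. Length of B = 0.124 × 4746 = 588.5 mm.

588.5 mm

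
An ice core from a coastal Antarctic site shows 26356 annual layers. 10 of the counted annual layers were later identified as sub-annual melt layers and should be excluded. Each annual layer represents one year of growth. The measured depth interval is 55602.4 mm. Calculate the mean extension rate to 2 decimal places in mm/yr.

Adjusted count: 26356 − 10 = 26346 annual layers.
Mean rate = 55602.4 mm / 26346 years ≈ 2.11 mm/yr.

2.11 mm/yr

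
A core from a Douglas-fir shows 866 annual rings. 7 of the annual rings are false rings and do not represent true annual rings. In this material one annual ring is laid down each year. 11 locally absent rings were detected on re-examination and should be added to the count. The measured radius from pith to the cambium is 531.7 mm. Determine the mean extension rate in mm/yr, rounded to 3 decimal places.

0.611 mm/yr

Adjusted count: 866 − 7 + 11 = 870 annual rings.
Mean rate = 531.7 mm / 870 years ≈ 0.611 mm/yr.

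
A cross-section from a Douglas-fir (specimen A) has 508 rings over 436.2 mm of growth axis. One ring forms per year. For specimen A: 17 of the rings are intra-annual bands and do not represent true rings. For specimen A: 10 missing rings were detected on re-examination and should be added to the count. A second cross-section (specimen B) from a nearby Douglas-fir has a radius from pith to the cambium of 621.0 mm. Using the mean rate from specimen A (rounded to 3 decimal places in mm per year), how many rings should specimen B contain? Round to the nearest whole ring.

Specimen A: after corrections the count is 508 − 17 + 10 = 501 rings.
A: Mean rate = 436.2 mm / 501 years ≈ 0.871 mm per year.
B spans 621.0 / 0.871 = 712.97 years ≈ 713 rings.

713 rings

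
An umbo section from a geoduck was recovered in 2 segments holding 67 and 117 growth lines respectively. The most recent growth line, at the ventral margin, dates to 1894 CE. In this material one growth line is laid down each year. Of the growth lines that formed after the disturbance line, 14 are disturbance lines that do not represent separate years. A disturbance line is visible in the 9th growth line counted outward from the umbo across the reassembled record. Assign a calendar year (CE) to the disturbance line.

1733 CE

Total growth lines = 67 + 117 = 184.
184 − 9 = 175 growth lines lie beyond the disturbance line toward the ventral margin.
175 − 14 false = 161 true growth lines after the disturbance line.
The growth line at the ventral margin is 1894 CE, so the disturbance line dates to 1894 − 161 = 1733 CE.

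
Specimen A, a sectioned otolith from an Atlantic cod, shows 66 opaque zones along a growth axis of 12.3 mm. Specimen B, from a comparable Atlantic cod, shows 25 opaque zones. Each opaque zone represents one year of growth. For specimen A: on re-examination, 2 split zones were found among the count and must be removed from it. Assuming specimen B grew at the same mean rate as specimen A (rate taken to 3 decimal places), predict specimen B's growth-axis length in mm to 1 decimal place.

Specimen A: true opaque zone count = 66 − 2 = 64.
A: Extension rate ≈ 12.3 / 64 = 0.192 mm per year.
Length of B = 0.192 × 25 = 4.8 mm.

4.8 mm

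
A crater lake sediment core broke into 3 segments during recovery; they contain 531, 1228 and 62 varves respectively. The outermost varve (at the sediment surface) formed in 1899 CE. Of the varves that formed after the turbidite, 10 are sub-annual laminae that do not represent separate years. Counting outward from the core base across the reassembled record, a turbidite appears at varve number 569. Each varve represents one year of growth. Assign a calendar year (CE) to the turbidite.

Total varves = 531 + 1228 + 62 = 1821.
The turbidite sits at varve 569 from the core base, so 1821 − 569 = 1252 varves formed after it.
Removing the 10 false varves leaves 1252 − 10 = 1242 true varves beyond the turbidite.
The varve at the sediment surface is 1899 CE, so the turbidite dates to 1899 − 1242 = 657 CE.

657 CE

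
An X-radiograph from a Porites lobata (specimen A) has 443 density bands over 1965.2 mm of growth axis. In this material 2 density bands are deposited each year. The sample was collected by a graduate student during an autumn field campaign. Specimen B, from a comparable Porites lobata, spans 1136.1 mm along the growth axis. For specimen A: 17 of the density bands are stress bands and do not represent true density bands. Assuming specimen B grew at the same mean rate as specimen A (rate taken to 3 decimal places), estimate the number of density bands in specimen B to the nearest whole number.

246 density bands

Specimen A: true density band count = 443 − 17 = 426.
Specimen A: with 2 density bands per year, 426 / 2 = 213 years.
A: Extension rate ≈ 1965.2 / 213 = 9.226 mm per year.
For B, 1136.1 / 9.226 = 123.14 years; at 2 density bands per year that is 123.14 × 2 ≈ 246 density bands.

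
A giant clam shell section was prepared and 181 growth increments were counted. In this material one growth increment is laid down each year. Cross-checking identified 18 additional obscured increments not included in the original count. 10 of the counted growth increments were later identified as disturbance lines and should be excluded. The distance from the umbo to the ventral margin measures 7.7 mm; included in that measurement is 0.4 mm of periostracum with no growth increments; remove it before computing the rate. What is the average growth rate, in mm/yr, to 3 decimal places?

After corrections the count is 181 − 10 + 18 = 189 growth increments.
Net length = 7.7 − 0.4 = 7.3 mm.
7.3 mm over 189 years gives 7.3 / 189 ≈ 0.039 mm/yr.

0.039 mm/yr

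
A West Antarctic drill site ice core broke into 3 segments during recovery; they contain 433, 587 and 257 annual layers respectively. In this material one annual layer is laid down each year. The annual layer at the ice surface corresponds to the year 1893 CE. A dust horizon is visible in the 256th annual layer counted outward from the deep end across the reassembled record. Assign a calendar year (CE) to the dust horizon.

872 CE

Total annual layers = 433 + 587 + 257 = 1277.
1277 − 256 = 1021 annual layers lie beyond the dust horizon toward the ice surface.
The annual layer at the ice surface is 1893 CE, so the dust horizon dates to 1893 − 1021 = 872 CE.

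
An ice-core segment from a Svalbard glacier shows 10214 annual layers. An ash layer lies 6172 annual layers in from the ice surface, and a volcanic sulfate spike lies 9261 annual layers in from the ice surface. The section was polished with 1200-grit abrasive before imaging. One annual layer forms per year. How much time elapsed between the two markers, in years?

9261 − 6172 = 3089 annual layers lie between the two events.
That is 3089 years at one annual layer per year.

3089 years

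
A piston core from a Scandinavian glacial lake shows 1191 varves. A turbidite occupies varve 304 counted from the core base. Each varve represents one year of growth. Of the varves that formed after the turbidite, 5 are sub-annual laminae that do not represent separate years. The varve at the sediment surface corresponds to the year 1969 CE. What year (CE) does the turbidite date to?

1087 CE

1191 − 304 = 887 varves lie beyond the turbidite toward the sediment surface.
Removing the 5 false varves leaves 887 − 5 = 882 true varves beyond the turbidite.
The varve at the sediment surface is 1969 CE, so the turbidite dates to 1969 − 882 = 1087 CE.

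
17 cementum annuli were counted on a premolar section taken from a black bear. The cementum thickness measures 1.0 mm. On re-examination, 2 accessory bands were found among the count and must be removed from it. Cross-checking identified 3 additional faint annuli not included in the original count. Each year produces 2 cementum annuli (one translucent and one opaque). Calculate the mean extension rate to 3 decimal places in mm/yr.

After corrections the count is 17 − 2 + 3 = 18 cementum annuli.
With 2 cementum annuli per year, 18 / 2 = 9 years.
Mean rate = 1.0 mm / 9 years ≈ 0.111 mm/yr.

0.111 mm/yr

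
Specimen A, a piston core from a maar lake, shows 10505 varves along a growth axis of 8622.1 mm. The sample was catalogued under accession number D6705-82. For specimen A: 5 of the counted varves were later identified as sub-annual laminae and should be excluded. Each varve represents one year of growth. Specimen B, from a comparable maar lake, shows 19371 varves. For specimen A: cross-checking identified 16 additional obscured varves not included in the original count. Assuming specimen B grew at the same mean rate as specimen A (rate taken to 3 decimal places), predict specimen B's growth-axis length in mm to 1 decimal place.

Specimen A: after corrections the count is 10505 − 5 + 16 = 10516 varves.
A: 8622.1 mm over 10516 years gives 8622.1 / 10516 ≈ 0.820 mm per year.
Length of B = 0.820 × 19371 = 15884.2 mm.

15884.2 mm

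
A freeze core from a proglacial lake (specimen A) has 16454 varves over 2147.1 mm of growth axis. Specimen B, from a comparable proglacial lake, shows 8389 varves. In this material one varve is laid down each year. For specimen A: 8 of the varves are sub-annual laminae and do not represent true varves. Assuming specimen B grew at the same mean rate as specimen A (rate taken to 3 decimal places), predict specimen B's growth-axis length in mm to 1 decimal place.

1099.0 mm

Specimen A: true varve count = 16454 − 8 = 16446.
A: Mean rate = 2147.1 mm / 16446 years ≈ 0.131 mm/year.
For B, 0.131 mm/year × 8389 years = 1099.0 mm.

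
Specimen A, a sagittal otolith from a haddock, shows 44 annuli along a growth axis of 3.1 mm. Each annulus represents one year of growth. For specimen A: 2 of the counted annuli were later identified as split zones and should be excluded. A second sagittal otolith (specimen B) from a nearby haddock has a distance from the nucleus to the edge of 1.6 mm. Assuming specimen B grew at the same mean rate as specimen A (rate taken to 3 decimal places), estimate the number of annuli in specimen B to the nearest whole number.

Specimen A: after corrections the count is 44 − 2 = 42 annuli.
A: 3.1 mm over 42 years gives 3.1 / 42 ≈ 0.074 mm/year.
For B, 1.6 / 0.074 = 21.62 years ≈ 22 annuli.

22 annuli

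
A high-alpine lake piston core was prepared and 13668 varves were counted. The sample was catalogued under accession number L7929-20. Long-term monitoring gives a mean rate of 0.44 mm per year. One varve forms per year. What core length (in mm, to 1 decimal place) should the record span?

6013.9 mm

The record spans 13668 years at 0.44 mm per year.
13668 years at 0.44 mm/year gives 0.44 × 13668 = 6013.9 mm.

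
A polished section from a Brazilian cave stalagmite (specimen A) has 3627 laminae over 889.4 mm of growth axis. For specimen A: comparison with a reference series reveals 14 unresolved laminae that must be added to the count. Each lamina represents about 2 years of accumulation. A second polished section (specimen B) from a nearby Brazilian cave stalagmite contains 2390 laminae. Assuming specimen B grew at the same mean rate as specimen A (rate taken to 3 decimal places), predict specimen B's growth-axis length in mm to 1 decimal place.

Specimen A: adjusted count: 3627 + 14 = 3641 laminae.
Specimen A: at 2 years per lamina, 3641 × 2 = 7282 years.
A: Extension rate ≈ 889.4 / 7282 = 0.122 mm/year.
Specimen B: at 2 years per lamina, 2390 × 2 = 4780 years. For B, 0.122 mm/year × 4780 years = 583.2 mm.

583.2 mm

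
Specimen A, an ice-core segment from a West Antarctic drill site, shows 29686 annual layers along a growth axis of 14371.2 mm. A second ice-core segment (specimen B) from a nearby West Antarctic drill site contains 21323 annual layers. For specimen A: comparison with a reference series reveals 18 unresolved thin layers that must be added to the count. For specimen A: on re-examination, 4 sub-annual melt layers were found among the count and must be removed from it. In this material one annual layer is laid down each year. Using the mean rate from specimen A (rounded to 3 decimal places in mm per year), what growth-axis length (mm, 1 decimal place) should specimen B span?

Specimen A: adjusted count: 29686 − 4 + 18 = 29700 annual layers.
A: 14371.2 mm over 29700 years gives 14371.2 / 29700 ≈ 0.484 mm/yr.
Length of B = 0.484 × 21323 = 10320.3 mm.

10320.3 mm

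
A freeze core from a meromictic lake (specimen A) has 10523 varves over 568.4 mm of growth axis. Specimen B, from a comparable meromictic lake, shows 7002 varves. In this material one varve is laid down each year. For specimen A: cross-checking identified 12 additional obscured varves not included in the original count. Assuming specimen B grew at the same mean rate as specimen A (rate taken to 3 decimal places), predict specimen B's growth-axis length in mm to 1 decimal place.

378.1 mm

Specimen A: adjusted count: 10523 + 12 = 10535 varves.
A: 568.4 mm over 10535 years gives 568.4 / 10535 ≈ 0.054 mm/yr.
Length of B = 0.054 × 7002 = 378.1 mm.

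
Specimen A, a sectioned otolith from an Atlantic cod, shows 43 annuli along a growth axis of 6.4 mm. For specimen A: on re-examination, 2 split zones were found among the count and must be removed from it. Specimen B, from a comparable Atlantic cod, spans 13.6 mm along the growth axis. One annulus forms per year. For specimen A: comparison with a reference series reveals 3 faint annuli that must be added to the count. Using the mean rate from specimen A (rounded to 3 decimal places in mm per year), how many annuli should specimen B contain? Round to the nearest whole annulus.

Specimen A: adjusted count: 43 − 2 + 3 = 44 annuli.
A: Extension rate ≈ 6.4 / 44 = 0.145 mm/year.
B spans 13.6 / 0.145 = 93.79 years ≈ 94 annuli.

94 annuli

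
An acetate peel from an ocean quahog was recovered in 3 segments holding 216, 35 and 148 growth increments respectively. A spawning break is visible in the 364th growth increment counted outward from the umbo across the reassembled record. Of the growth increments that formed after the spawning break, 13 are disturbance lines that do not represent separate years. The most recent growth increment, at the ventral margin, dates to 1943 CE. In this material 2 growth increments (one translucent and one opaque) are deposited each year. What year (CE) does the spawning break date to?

Total growth increments = 216 + 35 + 148 = 399.
Between growth increment 364 and the ventral margin there are 399 − 364 = 35 growth increments.
Removing the 13 false growth increments leaves 35 − 13 = 22 true growth increments beyond the spawning break.
With 2 growth increments per year, 22 / 2 = 11 years.
The growth increment at the ventral margin is 1943 CE, so the spawning break dates to 1943 − 11 = 1932 CE.

1932 CE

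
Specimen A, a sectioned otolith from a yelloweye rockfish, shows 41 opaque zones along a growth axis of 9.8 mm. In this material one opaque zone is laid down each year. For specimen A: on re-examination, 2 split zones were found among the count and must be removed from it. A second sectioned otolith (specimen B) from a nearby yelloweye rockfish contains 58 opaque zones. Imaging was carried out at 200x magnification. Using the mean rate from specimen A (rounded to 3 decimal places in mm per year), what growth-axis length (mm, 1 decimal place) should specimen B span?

Specimen A: correcting the raw count gives 41 − 2 = 39 true opaque zones.
A: 9.8 mm over 39 years gives 9.8 / 39 ≈ 0.251 mm/yr.
Length of B = 0.251 × 58 = 14.6 mm.

14.6 mm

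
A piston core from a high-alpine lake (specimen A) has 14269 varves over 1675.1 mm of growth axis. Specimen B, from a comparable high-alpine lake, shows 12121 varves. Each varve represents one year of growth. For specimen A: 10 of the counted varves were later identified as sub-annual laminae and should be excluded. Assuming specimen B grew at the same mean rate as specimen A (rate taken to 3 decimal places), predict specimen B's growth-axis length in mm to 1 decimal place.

Specimen A: adjusted count: 14269 − 10 = 14259 varves.
A: Extension rate ≈ 1675.1 / 14259 = 0.117 mm/year.
B's length ≈ 0.117 × 12121 = 1418.2 mm.

1418.2 mm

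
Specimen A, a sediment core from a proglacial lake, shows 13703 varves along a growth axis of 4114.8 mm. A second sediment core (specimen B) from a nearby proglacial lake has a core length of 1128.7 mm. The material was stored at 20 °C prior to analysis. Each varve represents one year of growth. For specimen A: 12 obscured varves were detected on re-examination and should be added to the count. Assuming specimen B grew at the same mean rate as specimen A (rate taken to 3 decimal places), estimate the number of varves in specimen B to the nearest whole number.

3762 varves

Specimen A: correcting the raw count gives 13703 + 12 = 13715 true varves.
A: Extension rate ≈ 4114.8 / 13715 = 0.300 mm/year.
B spans 1128.7 / 0.300 = 3762.33 years ≈ 3762 varves.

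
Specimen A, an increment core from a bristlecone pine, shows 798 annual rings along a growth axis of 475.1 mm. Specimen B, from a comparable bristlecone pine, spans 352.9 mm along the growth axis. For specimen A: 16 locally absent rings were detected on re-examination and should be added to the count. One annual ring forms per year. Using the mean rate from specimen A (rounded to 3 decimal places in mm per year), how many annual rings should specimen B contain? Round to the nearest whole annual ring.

Specimen A: true annual ring count = 798 + 16 = 814.
A: Mean rate = 475.1 mm / 814 years ≈ 0.584 mm/year.
B spans 352.9 / 0.584 = 604.28 years ≈ 604 annual rings.

604 annual rings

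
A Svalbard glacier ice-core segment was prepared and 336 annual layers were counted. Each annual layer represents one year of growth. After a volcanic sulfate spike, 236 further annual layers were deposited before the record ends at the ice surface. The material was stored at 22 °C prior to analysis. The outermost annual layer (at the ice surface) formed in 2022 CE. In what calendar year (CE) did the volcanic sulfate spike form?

1786 CE

There are 236 annual layers younger than the volcanic sulfate spike.
The annual layer at the ice surface is 2022 CE, so the volcanic sulfate spike dates to 2022 − 236 = 1786 CE.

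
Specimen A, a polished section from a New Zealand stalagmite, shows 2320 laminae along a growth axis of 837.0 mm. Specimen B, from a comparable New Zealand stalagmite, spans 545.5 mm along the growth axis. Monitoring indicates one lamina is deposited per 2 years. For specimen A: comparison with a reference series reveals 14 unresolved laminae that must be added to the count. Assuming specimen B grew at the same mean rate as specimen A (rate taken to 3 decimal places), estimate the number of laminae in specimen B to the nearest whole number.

1524 laminae

Specimen A: correcting the raw count gives 2320 + 14 = 2334 true laminae.
Specimen A: 2334 laminae at 2 years each span 2334 × 2 = 4668 years.
A: 837.0 mm over 4668 years gives 837.0 / 4668 ≈ 0.179 mm/year.
For B, 545.5 / 0.179 = 3047.49 years; at 2 years per lamina that is 3047.49 / 2 ≈ 1524 laminae.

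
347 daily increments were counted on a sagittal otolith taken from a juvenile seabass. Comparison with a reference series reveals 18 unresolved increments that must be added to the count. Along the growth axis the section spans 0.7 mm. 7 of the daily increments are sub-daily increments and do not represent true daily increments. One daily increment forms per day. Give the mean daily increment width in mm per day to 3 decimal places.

0.002 mm per day

True daily increment count = 347 − 7 + 18 = 358.
Mean rate = 0.7 mm / 358 days ≈ 0.002 mm per day.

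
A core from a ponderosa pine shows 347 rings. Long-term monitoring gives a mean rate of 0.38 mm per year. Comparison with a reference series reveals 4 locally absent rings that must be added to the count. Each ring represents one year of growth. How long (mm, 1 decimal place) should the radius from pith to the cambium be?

133.4 mm

True ring count = 347 + 4 = 351.
Predicted length = 0.38 mm/year × 351 years = 133.4 mm.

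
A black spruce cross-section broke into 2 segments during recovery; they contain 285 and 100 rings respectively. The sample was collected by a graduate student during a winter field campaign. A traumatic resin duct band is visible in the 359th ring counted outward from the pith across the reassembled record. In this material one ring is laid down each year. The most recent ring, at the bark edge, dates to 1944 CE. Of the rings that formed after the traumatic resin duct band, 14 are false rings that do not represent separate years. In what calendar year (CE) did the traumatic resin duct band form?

1932 CE

Total rings = 285 + 100 = 385.
385 − 359 = 26 rings lie beyond the traumatic resin duct band toward the bark edge.
Excluding 14 false rings: 26 − 14 = 12.
The ring at the bark edge is 1944 CE, so the traumatic resin duct band dates to 1944 − 12 = 1932 CE.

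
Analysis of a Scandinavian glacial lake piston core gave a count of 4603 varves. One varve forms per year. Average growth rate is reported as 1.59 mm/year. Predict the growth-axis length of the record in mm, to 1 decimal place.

The record spans 4603 years at 1.59 mm per year.
Length ≈ 1.59 × 4603 = 7318.8 mm.

7318.8 mm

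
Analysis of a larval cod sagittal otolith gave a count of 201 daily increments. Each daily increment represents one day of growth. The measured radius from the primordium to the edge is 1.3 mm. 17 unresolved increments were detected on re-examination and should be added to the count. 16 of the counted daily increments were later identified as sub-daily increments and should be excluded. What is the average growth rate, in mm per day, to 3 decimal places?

True daily increment count = 201 − 16 + 17 = 202.
1.3 mm over 202 days gives 1.3 / 202 ≈ 0.006 mm per day.

0.006 mm per day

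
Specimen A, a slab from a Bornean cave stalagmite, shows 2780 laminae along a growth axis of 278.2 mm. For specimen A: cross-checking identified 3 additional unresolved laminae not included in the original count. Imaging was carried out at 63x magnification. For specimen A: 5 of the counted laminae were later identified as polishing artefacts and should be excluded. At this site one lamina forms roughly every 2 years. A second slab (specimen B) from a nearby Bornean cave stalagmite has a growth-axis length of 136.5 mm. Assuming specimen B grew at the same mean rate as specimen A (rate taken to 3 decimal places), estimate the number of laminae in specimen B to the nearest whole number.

Specimen A: adjusted count: 2780 − 5 + 3 = 2778 laminae.
Specimen A: at 2 years per lamina, 2778 × 2 = 5556 years.
A: Extension rate ≈ 278.2 / 5556 = 0.050 mm/yr.
Specimen B: 136.5 mm / 0.050 mm per year = 2730.00 years; at 2 years per lamina that is 2730.00 / 2 ≈ 1365 laminae.

1365 laminae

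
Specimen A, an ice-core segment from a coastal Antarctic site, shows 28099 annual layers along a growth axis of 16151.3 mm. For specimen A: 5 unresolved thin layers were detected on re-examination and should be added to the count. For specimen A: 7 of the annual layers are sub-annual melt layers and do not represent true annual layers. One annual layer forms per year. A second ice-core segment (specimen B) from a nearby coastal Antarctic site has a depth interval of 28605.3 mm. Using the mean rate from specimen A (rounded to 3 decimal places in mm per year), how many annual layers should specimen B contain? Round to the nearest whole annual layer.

49748 annual layers

Specimen A: after corrections the count is 28099 − 7 + 5 = 28097 annual layers.
A: Extension rate ≈ 16151.3 / 28097 = 0.575 mm/year.
For B, 28605.3 / 0.575 = 49748.35 years ≈ 49748 annual layers.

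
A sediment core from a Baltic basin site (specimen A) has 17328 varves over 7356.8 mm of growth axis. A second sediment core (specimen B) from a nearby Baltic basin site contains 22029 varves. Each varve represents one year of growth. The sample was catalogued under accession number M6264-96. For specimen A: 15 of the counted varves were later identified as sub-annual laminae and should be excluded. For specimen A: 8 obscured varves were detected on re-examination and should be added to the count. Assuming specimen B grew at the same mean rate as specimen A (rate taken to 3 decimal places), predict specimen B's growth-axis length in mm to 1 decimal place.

9362.3 mm

Specimen A: correcting the raw count gives 17328 − 15 + 8 = 17321 true varves.
A: 7356.8 mm over 17321 years gives 7356.8 / 17321 ≈ 0.425 mm per year.
For B, 0.425 mm/year × 22029 years = 9362.3 mm.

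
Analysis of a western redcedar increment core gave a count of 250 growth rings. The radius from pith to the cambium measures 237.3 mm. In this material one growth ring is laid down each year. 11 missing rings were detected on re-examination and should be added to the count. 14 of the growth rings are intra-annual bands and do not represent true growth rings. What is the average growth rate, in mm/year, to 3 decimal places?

0.961 mm/year

Correcting the raw count gives 250 − 14 + 11 = 247 true growth rings.
Mean rate = 237.3 mm / 247 years ≈ 0.961 mm/year.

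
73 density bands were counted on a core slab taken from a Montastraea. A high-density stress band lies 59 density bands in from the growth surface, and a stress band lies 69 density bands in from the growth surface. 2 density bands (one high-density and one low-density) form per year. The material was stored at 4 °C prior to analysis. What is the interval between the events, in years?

69 − 59 = 10 density bands lie between the two events.
10 density bands at 2 per year is 10 / 2 = 5 years.

5 yr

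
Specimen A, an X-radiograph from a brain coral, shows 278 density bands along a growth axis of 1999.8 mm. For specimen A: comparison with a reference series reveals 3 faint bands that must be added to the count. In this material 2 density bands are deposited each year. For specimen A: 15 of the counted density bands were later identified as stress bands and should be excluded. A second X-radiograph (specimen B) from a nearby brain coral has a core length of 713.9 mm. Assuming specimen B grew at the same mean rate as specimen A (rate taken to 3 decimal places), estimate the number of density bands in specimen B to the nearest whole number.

Specimen A: true density band count = 278 − 15 + 3 = 266.
Specimen A: 266 density bands at 2 per year is 266 / 2 = 133 years.
A: 1999.8 mm over 133 years gives 1999.8 / 133 ≈ 15.036 mm/year.
Specimen B: 713.9 mm / 15.036 mm per year = 47.48 years; at 2 density bands per year that is 47.48 × 2 ≈ 95 density bands.

95 density bands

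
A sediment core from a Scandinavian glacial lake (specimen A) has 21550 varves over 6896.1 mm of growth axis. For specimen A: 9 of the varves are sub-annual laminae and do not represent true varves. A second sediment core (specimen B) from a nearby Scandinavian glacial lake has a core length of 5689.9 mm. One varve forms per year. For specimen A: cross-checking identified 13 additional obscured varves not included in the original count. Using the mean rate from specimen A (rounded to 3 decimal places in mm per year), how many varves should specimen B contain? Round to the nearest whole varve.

Specimen A: correcting the raw count gives 21550 − 9 + 13 = 21554 true varves.
A: Mean rate = 6896.1 mm / 21554 years ≈ 0.320 mm per year.
B spans 5689.9 / 0.320 = 17780.94 years ≈ 17781 varves.

17781 varves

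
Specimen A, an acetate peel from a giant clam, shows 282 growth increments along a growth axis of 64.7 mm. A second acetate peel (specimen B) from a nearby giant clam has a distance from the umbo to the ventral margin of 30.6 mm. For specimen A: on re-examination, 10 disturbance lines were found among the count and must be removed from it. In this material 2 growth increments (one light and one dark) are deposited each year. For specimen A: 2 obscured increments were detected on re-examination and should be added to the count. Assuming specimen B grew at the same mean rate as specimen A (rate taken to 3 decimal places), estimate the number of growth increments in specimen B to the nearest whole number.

130 growth increments

Specimen A: correcting the raw count gives 282 − 10 + 2 = 274 true growth increments.
Specimen A: 274 growth increments at 2 per year is 274 / 2 = 137 years.
A: Mean rate = 64.7 mm / 137 years ≈ 0.472 mm/year.
B spans 30.6 / 0.472 = 64.83 years; at 2 growth increments per year that is 64.83 × 2 ≈ 130 growth increments.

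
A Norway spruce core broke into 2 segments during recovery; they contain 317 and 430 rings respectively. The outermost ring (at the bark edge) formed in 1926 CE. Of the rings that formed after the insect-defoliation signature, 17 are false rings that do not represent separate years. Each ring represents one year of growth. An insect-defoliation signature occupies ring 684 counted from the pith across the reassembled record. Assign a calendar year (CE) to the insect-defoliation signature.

1880 CE

Total rings = 317 + 430 = 747.
747 − 684 = 63 rings lie beyond the insect-defoliation signature toward the bark edge.
Excluding 17 false rings: 63 − 17 = 46.
The ring at the bark edge is 1926 CE, so the insect-defoliation signature dates to 1926 − 46 = 1880 CE.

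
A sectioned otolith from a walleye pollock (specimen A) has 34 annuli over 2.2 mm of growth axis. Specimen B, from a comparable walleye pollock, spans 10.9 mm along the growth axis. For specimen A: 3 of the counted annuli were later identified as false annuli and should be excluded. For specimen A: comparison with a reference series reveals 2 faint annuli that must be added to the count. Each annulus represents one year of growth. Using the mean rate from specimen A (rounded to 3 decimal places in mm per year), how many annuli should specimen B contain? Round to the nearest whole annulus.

Specimen A: after corrections the count is 34 − 3 + 2 = 33 annuli.
A: Mean rate = 2.2 mm / 33 years ≈ 0.067 mm per year.
B spans 10.9 / 0.067 = 162.69 years ≈ 163 annuli.

163 annuli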